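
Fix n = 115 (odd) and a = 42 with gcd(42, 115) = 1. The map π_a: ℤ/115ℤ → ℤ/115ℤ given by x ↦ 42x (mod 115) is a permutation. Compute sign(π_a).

Orbit of 68 under x↦42x: [68, 96, 7, 64, 43, 81, 67]… (length divides ord_115(42)).
Cycle type of π: 44×2 + 22 + 4 + 1; total 5 cycles.
n − c = 115 − 5 = 110; sign = (−1)^110 = +1.
(42|115)_J = +1 (Zolotarev's lemma cross-check).

+1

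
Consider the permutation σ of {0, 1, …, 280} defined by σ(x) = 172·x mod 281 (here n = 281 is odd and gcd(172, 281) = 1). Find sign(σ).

+1

Orbit of 202 under x↦172x: [202, 181, 222, 249, 116, 1, 172]… (length divides ord_281(172)).
Cycle type of π: 14×20 + 1; total 21 cycles.
sign(π) = (−1)^{n − #cycles} = (−1)^{281−21} = (−1)^260 = +1.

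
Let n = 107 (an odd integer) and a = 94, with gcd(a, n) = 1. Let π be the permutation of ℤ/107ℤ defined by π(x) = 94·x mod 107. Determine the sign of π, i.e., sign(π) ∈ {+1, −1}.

-1

Orbit of 2 under x↦94x: [2, 81, 17, 100, 91, 101, 78]… (length divides ord_107(94)).
Decompose π into cycles: lengths [106, 1] (2 cycles, including the fixed point 0).
2 cycles on 107: each ℓ→(−1)^(ℓ−1), product (−1)^105 = -1.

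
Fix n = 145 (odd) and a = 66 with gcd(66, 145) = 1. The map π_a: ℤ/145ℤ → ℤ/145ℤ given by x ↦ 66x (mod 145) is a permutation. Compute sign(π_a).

-1

Trace 111: π^k(111) = [111, 76, 86, 21, 81, 126, 51] for k=0..6.
Cycle type of π: 28×5 + 1×5; total 10 cycles.
With 10 cycles on 145 points, sign = (−1)^{145−10} = -1.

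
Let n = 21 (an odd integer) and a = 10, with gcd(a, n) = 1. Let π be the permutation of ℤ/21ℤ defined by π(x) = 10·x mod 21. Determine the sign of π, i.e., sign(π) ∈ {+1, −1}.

Trace 1: π^k(1) = [1, 10, 16, 13, 4, 19] for k=0..5.
6 cycles of lengths [6, 6, 6, 1, 1, 1].
6 cycles on 21: each ℓ→(−1)^(ℓ−1), product (−1)^15 = -1.

-1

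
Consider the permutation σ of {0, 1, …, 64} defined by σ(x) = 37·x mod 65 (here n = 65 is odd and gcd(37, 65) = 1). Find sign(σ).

Orbit of 47 under x↦37x: [47, 49, 58, 1, 37, 4, 18]… (length divides ord_65(37)).
Cycle lengths of π_37 on ℤ/65ℤ: [12, 12, 12, 12, 12, 4, 1]; 7 cycles in total.
65 − 7 = 58 transpositions; sign(π) = (−1)^58 = +1.
The Jacobi symbol (37|65) = +1 (Zolotarev) agrees.

+1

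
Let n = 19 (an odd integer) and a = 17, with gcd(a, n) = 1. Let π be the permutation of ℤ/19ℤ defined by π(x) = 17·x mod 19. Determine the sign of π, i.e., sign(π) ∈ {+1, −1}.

Trace 6: π^k(6) = [6, 7, 5, 9, 1, 17, 4] for k=0..6.
Cycle type of π: 9×2 + 1; total 3 cycles.
19 − 3 = 16 transpositions; sign(π) = (−1)^16 = +1.
The Jacobi symbol (17|19) = +1 (Zolotarev) agrees.

+1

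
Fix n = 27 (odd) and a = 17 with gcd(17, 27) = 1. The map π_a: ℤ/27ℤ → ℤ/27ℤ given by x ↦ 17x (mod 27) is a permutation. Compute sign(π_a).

-1

Trace 17: π^k(17) = [17, 19, 26, 10, 8, 1] for k=0..5.
8 cycles of lengths [6, 6, 6, 2, 2, 2, 2, 1].
With 8 cycles on 27 points, sign = (−1)^{27−8} = -1.
Zolotarev: (17|27) = -1, matching the cycle-count sign.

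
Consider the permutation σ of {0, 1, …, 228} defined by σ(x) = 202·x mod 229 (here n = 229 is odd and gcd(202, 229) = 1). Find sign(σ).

+1

Start at x=121: 121 → 168 → 44 → 186 → 16 → 26 → 214 → … (one orbit).
Cycle lengths of π_202 on ℤ/229ℤ: [38, 38, 38, 38, 38, 38, 1]; 7 cycles in total.
sign(π) = (−1)^{n − #cycles} = (−1)^{229−7} = (−1)^222 = +1.
The Jacobi symbol (202|229) = +1 (Zolotarev) agrees.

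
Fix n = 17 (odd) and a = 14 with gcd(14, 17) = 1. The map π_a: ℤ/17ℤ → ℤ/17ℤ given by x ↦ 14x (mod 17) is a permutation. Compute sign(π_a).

Start at x=8: 8 → 10 → 4 → 5 → 2 → 11 → 1 → … (one orbit).
π_14 has 2 disjoint cycles with lengths [16, 1] on {0,…,16}.
17 − 2 = 15 transpositions; sign(π) = (−1)^15 = -1.

-1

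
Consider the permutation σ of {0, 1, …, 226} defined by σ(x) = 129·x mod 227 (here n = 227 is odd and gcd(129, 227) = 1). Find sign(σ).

Trace 167: π^k(167) = [167, 205, 113, 49, 192, 25, 47] for k=0..6.
The orbit structure of x ↦ 129x mod 227: 3 orbits of sizes [113, 113, 1].
227 − 3 = 224 transpositions; sign(π) = (−1)^224 = +1.
The Jacobi symbol (129|227) = +1 (Zolotarev) agrees.

+1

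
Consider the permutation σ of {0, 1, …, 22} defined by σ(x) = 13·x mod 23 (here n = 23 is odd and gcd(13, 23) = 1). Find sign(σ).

+1

Trace 8: π^k(8) = [8, 12, 18, 4, 6, 9, 2] for k=0..6.
Decompose π into cycles: lengths [11, 11, 1] (3 cycles, including the fixed point 0).
Σ(ℓ_i−1) = 23−3 = 20; sign = (−1)^20 = +1.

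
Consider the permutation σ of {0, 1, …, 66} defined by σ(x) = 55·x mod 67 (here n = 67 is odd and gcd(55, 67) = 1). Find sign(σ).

+1

Trace 62: π^k(62) = [62, 60, 17, 64, 36, 37, 25] for k=0..6.
Decompose π into cycles: lengths [33, 33, 1] (3 cycles, including the fixed point 0).
3 cycles on 67: each ℓ→(−1)^(ℓ−1), product (−1)^64 = +1.
Via Zolotarev, sign(π_{55}) = (55|67) = +1.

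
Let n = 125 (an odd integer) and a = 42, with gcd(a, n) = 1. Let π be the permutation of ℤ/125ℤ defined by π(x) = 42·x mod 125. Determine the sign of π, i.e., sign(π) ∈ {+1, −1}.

Orbit of 77 under x↦42x: [77, 109, 78, 26, 92, 114, 38]… (length divides ord_125(42)).
π_42 has 4 disjoint cycles with lengths [100, 20, 4, 1] on {0,…,124}.
4 cycles on 125: each ℓ→(−1)^(ℓ−1), product (−1)^121 = -1.
(42|125)_J = -1 (Zolotarev's lemma cross-check).

-1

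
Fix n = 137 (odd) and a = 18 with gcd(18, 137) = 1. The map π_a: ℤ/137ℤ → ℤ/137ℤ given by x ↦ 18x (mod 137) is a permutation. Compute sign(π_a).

+1

Trace 50: π^k(50) = [50, 78, 34, 64, 56, 49, 60] for k=0..6.
Decompose π into cycles: lengths [34, 34, 34, 34, 1] (5 cycles, including the fixed point 0).
5 cycles on 137: each ℓ→(−1)^(ℓ−1), product (−1)^132 = +1.
Zolotarev: (18|137) = +1, matching the cycle-count sign.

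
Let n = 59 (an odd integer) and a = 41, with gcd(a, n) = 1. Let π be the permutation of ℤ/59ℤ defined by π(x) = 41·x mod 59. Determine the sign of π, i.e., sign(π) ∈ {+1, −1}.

+1

Trace 25: π^k(25) = [25, 22, 17, 48, 21, 35, 19] for k=0..6.
The orbit structure of x ↦ 41x mod 59: 3 orbits of sizes [29, 29, 1].
59 − 3 = 56 transpositions; sign(π) = (−1)^56 = +1.
Via Zolotarev, sign(π_{41}) = (41|59) = +1.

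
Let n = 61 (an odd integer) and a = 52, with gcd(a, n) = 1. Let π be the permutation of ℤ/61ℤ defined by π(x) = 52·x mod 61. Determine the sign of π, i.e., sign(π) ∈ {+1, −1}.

+1

Orbit of 1 under x↦52x: [1, 52, 20, 3, 34, 60, 9]… (length divides ord_61(52)).
Cycle lengths of π_52 on ℤ/61ℤ: [10, 10, 10, 10, 10, 10, 1]; 7 cycles in total.
7 cycles on 61: each ℓ→(−1)^(ℓ−1), product (−1)^54 = +1.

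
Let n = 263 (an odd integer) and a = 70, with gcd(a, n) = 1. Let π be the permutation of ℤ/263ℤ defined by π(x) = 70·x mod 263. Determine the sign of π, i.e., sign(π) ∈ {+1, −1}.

Orbit of 51 under x↦70x: [51, 151, 50, 81, 147, 33, 206]… (length divides ord_263(70)).
Cycle type of π: 131×2 + 1; total 3 cycles.
Σ(ℓ_i−1) = 263−3 = 260; sign = (−1)^260 = +1.
Zolotarev: (70|263) = +1, matching the cycle-count sign.

+1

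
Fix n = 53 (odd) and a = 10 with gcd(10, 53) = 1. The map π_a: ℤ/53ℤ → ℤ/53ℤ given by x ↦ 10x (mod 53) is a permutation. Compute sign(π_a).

+1

Trace 49: π^k(49) = [49, 13, 24, 28, 15, 44, 16] for k=0..6.
The orbit structure of x ↦ 10x mod 53: 5 orbits of sizes [13, 13, 13, 13, 1].
sign(π) = (−1)^{n − #cycles} = (−1)^{53−5} = (−1)^48 = +1.
(10|53)_J = +1 (Zolotarev's lemma cross-check).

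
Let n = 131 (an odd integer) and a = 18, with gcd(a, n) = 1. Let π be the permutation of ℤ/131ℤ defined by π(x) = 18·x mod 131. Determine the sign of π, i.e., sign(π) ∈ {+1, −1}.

-1

Orbit of 60 under x↦18x: [60, 32, 52, 19, 80, 130, 113]… (length divides ord_131(18)).
Cycle type of π: 26×5 + 1; total 6 cycles.
sign(π) = (−1)^{n − #cycles} = (−1)^{131−6} = (−1)^125 = -1.
The Jacobi symbol (18|131) = -1 (Zolotarev) agrees.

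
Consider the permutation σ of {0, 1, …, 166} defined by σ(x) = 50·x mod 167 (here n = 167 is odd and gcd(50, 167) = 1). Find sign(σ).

Trace 72: π^k(72) = [72, 93, 141, 36, 130, 154, 18] for k=0..6.
Decompose π into cycles: lengths [83, 83, 1] (3 cycles, including the fixed point 0).
sign(π) = (−1)^{n − #cycles} = (−1)^{167−3} = (−1)^164 = +1.
Check: (50/167) = +1 by Zolotarev.

+1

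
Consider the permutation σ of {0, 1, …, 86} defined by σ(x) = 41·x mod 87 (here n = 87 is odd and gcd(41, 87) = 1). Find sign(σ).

Trace 1: π^k(1) = [1, 41, 28, 17] for k=0..3.
Cycle lengths of π_41 on ℤ/87ℤ: [4, 4, 4, 4, 4, 4, 4, 4, 4, 4, 4, 4, 4, 4, 4, 4, 4, 4, 4, 4, 4, 2, 1]; 23 cycles in total.
With 23 cycles on 87 points, sign = (−1)^{87−23} = +1.
Check: (41/87) = +1 by Zolotarev.

+1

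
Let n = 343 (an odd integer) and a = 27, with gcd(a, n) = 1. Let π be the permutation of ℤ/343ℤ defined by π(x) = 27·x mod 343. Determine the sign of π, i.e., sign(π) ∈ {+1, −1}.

-1

Orbit of 162 under x↦27x: [162, 258, 106, 118, 99, 272, 141]… (length divides ord_343(27)).
10 cycles of lengths [98, 98, 98, 14, 14, 14, 2, 2, 2, 1].
With 10 cycles on 343 points, sign = (−1)^{343−10} = -1.
The Jacobi symbol (27|343) = -1 (Zolotarev) agrees.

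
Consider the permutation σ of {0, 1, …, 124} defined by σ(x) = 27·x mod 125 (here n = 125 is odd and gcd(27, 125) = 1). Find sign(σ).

Orbit of 52 under x↦27x: [52, 29, 33, 16, 57, 39, 53]… (length divides ord_125(27)).
Cycle type of π: 100 + 20 + 4 + 1; total 4 cycles.
sign(π) = (−1)^{n − #cycles} = (−1)^{125−4} = (−1)^121 = -1.
Zolotarev: (27|125) = -1, matching the cycle-count sign.

-1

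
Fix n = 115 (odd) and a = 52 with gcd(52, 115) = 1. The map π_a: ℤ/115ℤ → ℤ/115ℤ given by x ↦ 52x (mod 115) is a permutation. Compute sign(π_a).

-1

Trace 94: π^k(94) = [94, 58, 26, 87, 39, 73, 1] for k=0..6.
Decompose π into cycles: lengths [44, 44, 11, 11, 4, 1] (6 cycles, including the fixed point 0).
sign(π) = (−1)^{n − #cycles} = (−1)^{115−6} = (−1)^109 = -1.
The Jacobi symbol (52|115) = -1 (Zolotarev) agrees.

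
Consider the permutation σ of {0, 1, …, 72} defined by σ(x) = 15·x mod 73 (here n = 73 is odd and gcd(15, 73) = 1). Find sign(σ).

-1

Orbit of 18 under x↦15x: [18, 51, 35, 14, 64, 11, 19]… (length divides ord_73(15)).
π_15 has 2 disjoint cycles with lengths [72, 1] on {0,…,72}.
Σ(ℓ_i−1) = 73−2 = 71; sign = (−1)^71 = -1.
Via Zolotarev, sign(π_{15}) = (15|73) = -1.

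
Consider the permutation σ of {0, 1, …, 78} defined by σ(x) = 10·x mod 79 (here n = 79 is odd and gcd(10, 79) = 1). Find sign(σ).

Trace 67: π^k(67) = [67, 38, 64, 8, 1, 10, 21] for k=0..6.
Cycle lengths of π_10 on ℤ/79ℤ: [13, 13, 13, 13, 13, 13, 1]; 7 cycles in total.
With 7 cycles on 79 points, sign = (−1)^{79−7} = +1.

+1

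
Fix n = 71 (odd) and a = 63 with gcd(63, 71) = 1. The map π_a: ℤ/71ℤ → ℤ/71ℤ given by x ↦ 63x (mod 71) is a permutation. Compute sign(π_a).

-1

Trace 10: π^k(10) = [10, 62, 1, 63, 64, 56, 49] for k=0..6.
2 cycles of lengths [70, 1].
2 cycles on 71: each ℓ→(−1)^(ℓ−1), product (−1)^69 = -1.
Zolotarev: (63|71) = -1, matching the cycle-count sign.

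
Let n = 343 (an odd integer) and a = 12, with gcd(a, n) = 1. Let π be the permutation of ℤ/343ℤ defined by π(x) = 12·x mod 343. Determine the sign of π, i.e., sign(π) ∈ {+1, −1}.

-1

Orbit of 58 under x↦12x: [58, 10, 120, 68, 130, 188, 198]… (length divides ord_343(12)).
Decompose π into cycles: lengths [294, 42, 6, 1] (4 cycles, including the fixed point 0).
343 − 4 = 339 transpositions; sign(π) = (−1)^339 = -1.
Zolotarev: (12|343) = -1, matching the cycle-count sign.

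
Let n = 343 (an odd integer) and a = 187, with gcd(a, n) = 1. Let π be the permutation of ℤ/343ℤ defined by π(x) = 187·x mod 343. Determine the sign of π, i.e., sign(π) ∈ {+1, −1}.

-1

Orbit of 6 under x↦187x: [6, 93, 241, 134, 19, 123, 20]… (length divides ord_343(187)).
Cycle lengths of π_187 on ℤ/343ℤ: [294, 42, 6, 1]; 4 cycles in total.
sign(π) = (−1)^{n − #cycles} = (−1)^{343−4} = (−1)^339 = -1.
The Jacobi symbol (187|343) = -1 (Zolotarev) agrees.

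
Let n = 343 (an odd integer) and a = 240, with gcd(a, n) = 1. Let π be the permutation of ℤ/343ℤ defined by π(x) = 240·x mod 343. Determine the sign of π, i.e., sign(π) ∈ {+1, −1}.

Start at x=190: 190 → 324 → 242 → 113 → 23 → 32 → 134 → … (one orbit).
7 cycles of lengths [147, 147, 21, 21, 3, 3, 1].
n − c = 343 − 7 = 336; sign = (−1)^336 = +1.
The Jacobi symbol (240|343) = +1 (Zolotarev) agrees.

+1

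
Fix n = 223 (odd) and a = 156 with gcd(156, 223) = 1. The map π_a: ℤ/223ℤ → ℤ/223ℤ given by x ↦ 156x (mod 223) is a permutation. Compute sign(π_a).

Start at x=183: 183 → 4 → 178 → 116 → 33 → 19 → 65 → … (one orbit).
Cycle lengths of π_156 on ℤ/223ℤ: [111, 111, 1]; 3 cycles in total.
223 − 3 = 220 transpositions; sign(π) = (−1)^220 = +1.

+1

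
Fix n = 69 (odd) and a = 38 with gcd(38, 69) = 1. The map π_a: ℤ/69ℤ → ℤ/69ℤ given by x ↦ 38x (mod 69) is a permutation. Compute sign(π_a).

Start at x=25: 25 → 53 → 13 → 11 → 4 → 14 → 49 → … (one orbit).
The orbit structure of x ↦ 38x mod 69: 5 orbits of sizes [22, 22, 22, 2, 1].
Σ(ℓ_i−1) = 69−5 = 64; sign = (−1)^64 = +1.
The Jacobi symbol (38|69) = +1 (Zolotarev) agrees.

+1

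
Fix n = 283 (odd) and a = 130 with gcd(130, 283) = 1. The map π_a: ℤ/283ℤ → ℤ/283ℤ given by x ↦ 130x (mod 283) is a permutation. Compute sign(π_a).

Orbit of 97 under x↦130x: [97, 158, 164, 95, 181, 41, 236]… (length divides ord_283(130)).
Decompose π into cycles: lengths [141, 141, 1] (3 cycles, including the fixed point 0).
With 3 cycles on 283 points, sign = (−1)^{283−3} = +1.
Via Zolotarev, sign(π_{130}) = (130|283) = +1.

+1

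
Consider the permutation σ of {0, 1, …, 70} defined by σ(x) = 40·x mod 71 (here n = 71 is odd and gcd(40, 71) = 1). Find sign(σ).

Orbit of 32 under x↦40x: [32, 2, 9, 5, 58, 48, 3]… (length divides ord_71(40)).
Cycle type of π: 35×2 + 1; total 3 cycles.
71 − 3 = 68 transpositions; sign(π) = (−1)^68 = +1.

+1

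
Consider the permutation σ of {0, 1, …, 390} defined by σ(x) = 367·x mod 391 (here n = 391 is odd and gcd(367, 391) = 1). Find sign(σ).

+1

Orbit of 367 under x↦367x: [367, 185, 252, 208, 91, 162, 22]… (length divides ord_391(367)).
π_367 has 35 disjoint cycles with lengths [16, 16, 16, 16, 16, 16, 16, 16, 16, 16, 16, 16, 16, 16, 16, 16, 16, 16, 16, 16, 16, 16, 16, 2, 2, 2, 2, 2, 2, 2, 2, 2, 2, 2, 1] on {0,…,390}.
35 cycles on 391: each ℓ→(−1)^(ℓ−1), product (−1)^356 = +1.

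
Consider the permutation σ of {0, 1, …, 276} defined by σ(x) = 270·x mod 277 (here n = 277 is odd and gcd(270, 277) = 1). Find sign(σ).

Start at x=30: 30 → 67 → 85 → 236 → 10 → 207 → 213 → … (one orbit).
π_270 has 5 disjoint cycles with lengths [69, 69, 69, 69, 1] on {0,…,276}.
5 cycles on 277: each ℓ→(−1)^(ℓ−1), product (−1)^272 = +1.
The Jacobi symbol (270|277) = +1 (Zolotarev) agrees.

+1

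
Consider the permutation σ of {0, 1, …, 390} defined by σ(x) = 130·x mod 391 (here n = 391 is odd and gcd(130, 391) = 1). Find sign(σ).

+1

Start at x=275: 275 → 169 → 74 → 236 → 182 → 200 → 194 → … (one orbit).
5 cycles of lengths [176, 176, 22, 16, 1].
391 − 5 = 386 transpositions; sign(π) = (−1)^386 = +1.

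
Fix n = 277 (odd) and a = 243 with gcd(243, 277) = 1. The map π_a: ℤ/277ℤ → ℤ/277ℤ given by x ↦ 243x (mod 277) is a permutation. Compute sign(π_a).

Start at x=49: 49 → 273 → 136 → 85 → 157 → 202 → 57 → … (one orbit).
Cycle type of π: 69×4 + 1; total 5 cycles.
Σ(ℓ_i−1) = 277−5 = 272; sign = (−1)^272 = +1.
Via Zolotarev, sign(π_{243}) = (243|277) = +1.

+1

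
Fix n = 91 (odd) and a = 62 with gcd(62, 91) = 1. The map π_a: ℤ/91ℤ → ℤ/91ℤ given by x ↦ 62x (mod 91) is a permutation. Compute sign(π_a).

Orbit of 29 under x↦62x: [29, 69, 1, 62, 22, 90]… (length divides ord_91(62)).
Cycle lengths of π_62 on ℤ/91ℤ: [6, 6, 6, 6, 6, 6, 6, 6, 6, 6, 6, 6, 6, 6, 2, 2, 2, 1]; 18 cycles in total.
With 18 cycles on 91 points, sign = (−1)^{91−18} = -1.
Check: (62/91) = -1 by Zolotarev.

-1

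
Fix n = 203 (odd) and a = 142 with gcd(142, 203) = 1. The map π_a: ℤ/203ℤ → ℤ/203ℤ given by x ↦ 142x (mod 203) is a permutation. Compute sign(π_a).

-1

Orbit of 165 under x↦142x: [165, 85, 93, 11, 141, 128, 109]… (length divides ord_203(142)).
Decompose π into cycles: lengths [84, 84, 28, 3, 3, 1] (6 cycles, including the fixed point 0).
203 − 6 = 197 transpositions; sign(π) = (−1)^197 = -1.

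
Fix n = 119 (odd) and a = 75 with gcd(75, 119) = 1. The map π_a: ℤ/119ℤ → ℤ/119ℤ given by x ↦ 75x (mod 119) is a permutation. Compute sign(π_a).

Orbit of 10 under x↦75x: [10, 36, 82, 81, 6, 93, 73]… (length divides ord_119(75)).
π_75 has 5 disjoint cycles with lengths [48, 48, 16, 6, 1] on {0,…,118}.
n − c = 119 − 5 = 114; sign = (−1)^114 = +1.

+1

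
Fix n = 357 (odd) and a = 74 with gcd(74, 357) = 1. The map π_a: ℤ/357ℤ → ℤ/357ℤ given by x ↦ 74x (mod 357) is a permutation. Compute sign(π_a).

+1

Start at x=197: 197 → 298 → 275 → 1 → 74 → 121 → 29 → … (one orbit).
Cycle type of π: 48×6 + 16×3 + 6×2 + 3×2 + 2 + 1; total 15 cycles.
15 cycles on 357: each ℓ→(−1)^(ℓ−1), product (−1)^342 = +1.
(74|357)_J = +1 (Zolotarev's lemma cross-check).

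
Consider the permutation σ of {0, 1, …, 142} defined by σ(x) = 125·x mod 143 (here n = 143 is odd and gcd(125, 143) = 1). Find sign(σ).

-1

Trace 53: π^k(53) = [53, 47, 12, 70, 27, 86, 25] for k=0..6.
12 cycles of lengths [20, 20, 20, 20, 20, 20, 5, 5, 4, 4, 4, 1].
n − c = 143 − 12 = 131; sign = (−1)^131 = -1.
(125|143)_J = -1 (Zolotarev's lemma cross-check).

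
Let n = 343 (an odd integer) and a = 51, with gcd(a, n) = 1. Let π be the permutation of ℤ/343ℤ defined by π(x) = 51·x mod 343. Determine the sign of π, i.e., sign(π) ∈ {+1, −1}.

Trace 114: π^k(114) = [114, 326, 162, 30, 158, 169, 44] for k=0..6.
Decompose π into cycles: lengths [147, 147, 21, 21, 3, 3, 1] (7 cycles, including the fixed point 0).
n − c = 343 − 7 = 336; sign = (−1)^336 = +1.
The Jacobi symbol (51|343) = +1 (Zolotarev) agrees.

+1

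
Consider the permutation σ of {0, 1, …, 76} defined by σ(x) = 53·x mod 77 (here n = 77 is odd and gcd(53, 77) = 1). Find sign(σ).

Trace 58: π^k(58) = [58, 71, 67, 9, 15, 25, 16] for k=0..6.
π_53 has 9 disjoint cycles with lengths [15, 15, 15, 15, 5, 5, 3, 3, 1] on {0,…,76}.
sign(π) = (−1)^{n − #cycles} = (−1)^{77−9} = (−1)^68 = +1.
Zolotarev: (53|77) = +1, matching the cycle-count sign.

+1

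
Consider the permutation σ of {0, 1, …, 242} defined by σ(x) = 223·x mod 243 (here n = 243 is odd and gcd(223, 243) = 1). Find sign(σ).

Orbit of 10 under x↦223x: [10, 43, 112, 190, 88, 184, 208]… (length divides ord_243(223)).
Cycle lengths of π_223 on ℤ/243ℤ: [81, 81, 27, 27, 9, 9, 3, 3, 1, 1, 1]; 11 cycles in total.
243 − 11 = 232 transpositions; sign(π) = (−1)^232 = +1.
Via Zolotarev, sign(π_{223}) = (223|243) = +1.

+1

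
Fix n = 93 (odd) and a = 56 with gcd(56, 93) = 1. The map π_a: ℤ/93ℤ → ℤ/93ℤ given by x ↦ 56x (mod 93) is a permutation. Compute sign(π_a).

Orbit of 1 under x↦56x: [1, 56, 67, 32, 25, 5]… (length divides ord_93(56)).
Cycle lengths of π_56 on ℤ/93ℤ: [6, 6, 6, 6, 6, 6, 6, 6, 6, 6, 3, 3, 3, 3, 3, 3, 3, 3, 3, 3, 2, 1]; 22 cycles in total.
93 − 22 = 71 transpositions; sign(π) = (−1)^71 = -1.
Zolotarev: (56|93) = -1, matching the cycle-count sign.

-1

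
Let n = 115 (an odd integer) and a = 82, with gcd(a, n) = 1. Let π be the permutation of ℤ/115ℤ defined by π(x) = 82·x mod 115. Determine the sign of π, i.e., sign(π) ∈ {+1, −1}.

-1

Orbit of 81 under x↦82x: [81, 87, 4, 98, 101, 2, 49]… (length divides ord_115(82)).
The orbit structure of x ↦ 82x mod 115: 6 orbits of sizes [44, 44, 11, 11, 4, 1].
6 cycles on 115: each ℓ→(−1)^(ℓ−1), product (−1)^109 = -1.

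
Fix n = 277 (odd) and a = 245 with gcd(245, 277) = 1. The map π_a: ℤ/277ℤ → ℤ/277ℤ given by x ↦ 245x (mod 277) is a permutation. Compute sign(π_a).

-1

Orbit of 82 under x↦245x: [82, 146, 37, 201, 216, 13, 138]… (length divides ord_277(245)).
Cycle lengths of π_245 on ℤ/277ℤ: [92, 92, 92, 1]; 4 cycles in total.
With 4 cycles on 277 points, sign = (−1)^{277−4} = -1.
Via Zolotarev, sign(π_{245}) = (245|277) = -1.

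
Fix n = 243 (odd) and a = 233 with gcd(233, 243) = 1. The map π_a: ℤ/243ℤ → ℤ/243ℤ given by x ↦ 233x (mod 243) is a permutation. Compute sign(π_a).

Orbit of 71 under x↦233x: [71, 19, 53, 199, 197, 217, 17]… (length divides ord_243(233)).
14 cycles of lengths [54, 54, 54, 18, 18, 18, 6, 6, 6, 2, 2, 2, 2, 1].
n − c = 243 − 14 = 229; sign = (−1)^229 = -1.

-1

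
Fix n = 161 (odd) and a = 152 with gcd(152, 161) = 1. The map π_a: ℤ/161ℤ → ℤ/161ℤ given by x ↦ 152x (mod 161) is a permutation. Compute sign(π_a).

+1

Orbit of 61 under x↦152x: [61, 95, 111, 128, 136, 64, 68]… (length divides ord_161(152)).
Cycle type of π: 66×2 + 22 + 6 + 1; total 5 cycles.
n − c = 161 − 5 = 156; sign = (−1)^156 = +1.
Check: (152/161) = +1 by Zolotarev.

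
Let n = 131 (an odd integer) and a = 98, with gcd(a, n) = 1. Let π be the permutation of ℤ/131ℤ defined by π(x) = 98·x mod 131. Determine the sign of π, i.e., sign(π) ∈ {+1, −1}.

-1

Orbit of 26 under x↦98x: [26, 59, 18, 61, 83, 12, 128]… (length divides ord_131(98)).
Decompose π into cycles: lengths [130, 1] (2 cycles, including the fixed point 0).
131 − 2 = 129 transpositions; sign(π) = (−1)^129 = -1.
Zolotarev: (98|131) = -1, matching the cycle-count sign.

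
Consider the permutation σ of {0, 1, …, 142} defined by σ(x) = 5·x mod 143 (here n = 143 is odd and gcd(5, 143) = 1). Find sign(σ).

Orbit of 34 under x↦5x: [34, 27, 135, 103, 86, 1, 5]… (length divides ord_143(5)).
The orbit structure of x ↦ 5x mod 143: 12 orbits of sizes [20, 20, 20, 20, 20, 20, 5, 5, 4, 4, 4, 1].
12 cycles on 143: each ℓ→(−1)^(ℓ−1), product (−1)^131 = -1.

-1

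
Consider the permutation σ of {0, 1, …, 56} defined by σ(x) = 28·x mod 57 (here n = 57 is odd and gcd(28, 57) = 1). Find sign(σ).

+1

Start at x=55: 55 → 1 → 28 → 43 → 7 → 25 → 16 → … (one orbit).
Decompose π into cycles: lengths [9, 9, 9, 9, 9, 9, 1, 1, 1] (9 cycles, including the fixed point 0).
Σ(ℓ_i−1) = 57−9 = 48; sign = (−1)^48 = +1.
Check: (28/57) = +1 by Zolotarev.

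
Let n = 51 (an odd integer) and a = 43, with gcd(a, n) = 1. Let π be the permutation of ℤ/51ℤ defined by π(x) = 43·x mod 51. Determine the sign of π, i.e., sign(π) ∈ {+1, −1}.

Start at x=19: 19 → 1 → 43 → 13 → 49 → 16 → 25 → … (one orbit).
π_43 has 9 disjoint cycles with lengths [8, 8, 8, 8, 8, 8, 1, 1, 1] on {0,…,50}.
n − c = 51 − 9 = 42; sign = (−1)^42 = +1.
Zolotarev: (43|51) = +1, matching the cycle-count sign.

+1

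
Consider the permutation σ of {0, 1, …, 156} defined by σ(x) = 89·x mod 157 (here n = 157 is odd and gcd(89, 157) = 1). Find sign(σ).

Orbit of 71 under x↦89x: [71, 39, 17, 100, 108, 35, 132]… (length divides ord_157(89)).
π_89 has 5 disjoint cycles with lengths [39, 39, 39, 39, 1] on {0,…,156}.
157 − 5 = 152 transpositions; sign(π) = (−1)^152 = +1.
Via Zolotarev, sign(π_{89}) = (89|157) = +1.

+1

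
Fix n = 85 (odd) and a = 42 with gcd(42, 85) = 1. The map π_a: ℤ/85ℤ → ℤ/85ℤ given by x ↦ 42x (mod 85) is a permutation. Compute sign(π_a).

-1

Orbit of 77 under x↦42x: [77, 4, 83, 1, 42, 64, 53]… (length divides ord_85(42)).
Decompose π into cycles: lengths [8, 8, 8, 8, 8, 8, 8, 8, 8, 8, 4, 1] (12 cycles, including the fixed point 0).
sign(π) = (−1)^{n − #cycles} = (−1)^{85−12} = (−1)^73 = -1.
Check: (42/85) = -1 by Zolotarev.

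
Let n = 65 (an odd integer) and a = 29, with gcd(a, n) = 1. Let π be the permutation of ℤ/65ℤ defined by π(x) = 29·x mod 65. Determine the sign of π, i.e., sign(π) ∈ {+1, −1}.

+1

Trace 1: π^k(1) = [1, 29, 61, 14, 16, 9] for k=0..5.
Cycle type of π: 6×8 + 3×4 + 2×2 + 1; total 15 cycles.
With 15 cycles on 65 points, sign = (−1)^{65−15} = +1.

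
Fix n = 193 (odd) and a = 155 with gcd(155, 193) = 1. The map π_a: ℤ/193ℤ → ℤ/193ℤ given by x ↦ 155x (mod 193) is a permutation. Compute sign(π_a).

-1

Start at x=114: 114 → 107 → 180 → 108 → 142 → 8 → 82 → … (one orbit).
Cycle type of π: 192 + 1; total 2 cycles.
n − c = 193 − 2 = 191; sign = (−1)^191 = -1.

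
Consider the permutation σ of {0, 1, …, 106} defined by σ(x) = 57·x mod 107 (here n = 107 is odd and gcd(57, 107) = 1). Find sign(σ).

Start at x=57: 57 → 39 → 83 → 23 → 27 → 41 → 90 → … (one orbit).
Cycle lengths of π_57 on ℤ/107ℤ: [53, 53, 1]; 3 cycles in total.
n − c = 107 − 3 = 104; sign = (−1)^104 = +1.
Via Zolotarev, sign(π_{57}) = (57|107) = +1.

+1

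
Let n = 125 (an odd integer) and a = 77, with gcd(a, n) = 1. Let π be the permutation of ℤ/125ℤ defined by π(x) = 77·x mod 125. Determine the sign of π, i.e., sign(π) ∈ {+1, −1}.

-1

Orbit of 38 under x↦77x: [38, 51, 52, 4, 58, 91, 7]… (length divides ord_125(77)).
Cycle lengths of π_77 on ℤ/125ℤ: [100, 20, 4, 1]; 4 cycles in total.
Σ(ℓ_i−1) = 125−4 = 121; sign = (−1)^121 = -1.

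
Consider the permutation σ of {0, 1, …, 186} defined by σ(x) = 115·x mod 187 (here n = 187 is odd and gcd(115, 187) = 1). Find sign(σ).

Start at x=69: 69 → 81 → 152 → 89 → 137 → 47 → 169 → … (one orbit).
The orbit structure of x ↦ 115x mod 187: 15 orbits of sizes [20, 20, 20, 20, 20, 20, 20, 20, 5, 5, 4, 4, 4, 4, 1].
187 − 15 = 172 transpositions; sign(π) = (−1)^172 = +1.

+1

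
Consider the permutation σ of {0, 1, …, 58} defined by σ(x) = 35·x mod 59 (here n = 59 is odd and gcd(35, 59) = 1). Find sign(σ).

Orbit of 26 under x↦35x: [26, 25, 49, 4, 22, 3, 46]… (length divides ord_59(35)).
Cycle type of π: 29×2 + 1; total 3 cycles.
sign(π) = (−1)^{n − #cycles} = (−1)^{59−3} = (−1)^56 = +1.
The Jacobi symbol (35|59) = +1 (Zolotarev) agrees.

+1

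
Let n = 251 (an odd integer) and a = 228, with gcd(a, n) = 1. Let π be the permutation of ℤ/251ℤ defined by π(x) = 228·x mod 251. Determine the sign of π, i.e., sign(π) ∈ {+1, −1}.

Trace 75: π^k(75) = [75, 32, 17, 111, 208, 236, 94] for k=0..6.
Decompose π into cycles: lengths [250, 1] (2 cycles, including the fixed point 0).
With 2 cycles on 251 points, sign = (−1)^{251−2} = -1.

-1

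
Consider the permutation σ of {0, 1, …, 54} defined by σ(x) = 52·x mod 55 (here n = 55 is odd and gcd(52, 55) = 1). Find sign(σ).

+1

Start at x=43: 43 → 36 → 2 → 49 → 18 → 1 → 52 → … (one orbit).
5 cycles of lengths [20, 20, 10, 4, 1].
With 5 cycles on 55 points, sign = (−1)^{55−5} = +1.
The Jacobi symbol (52|55) = +1 (Zolotarev) agrees.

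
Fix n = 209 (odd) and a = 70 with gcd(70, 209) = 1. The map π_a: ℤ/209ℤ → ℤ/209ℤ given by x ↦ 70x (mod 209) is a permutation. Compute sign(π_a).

Trace 14: π^k(14) = [14, 144, 48, 16, 75, 25, 78] for k=0..6.
The orbit structure of x ↦ 70x mod 209: 6 orbits of sizes [90, 90, 18, 5, 5, 1].
n − c = 209 − 6 = 203; sign = (−1)^203 = -1.
(70|209)_J = -1 (Zolotarev's lemma cross-check).

-1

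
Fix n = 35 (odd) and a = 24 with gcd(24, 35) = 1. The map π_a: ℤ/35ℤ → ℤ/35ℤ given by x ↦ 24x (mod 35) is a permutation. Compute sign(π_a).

Trace 34: π^k(34) = [34, 11, 19, 1, 24, 16] for k=0..5.
Decompose π into cycles: lengths [6, 6, 6, 6, 6, 2, 2, 1] (8 cycles, including the fixed point 0).
With 8 cycles on 35 points, sign = (−1)^{35−8} = -1.
Check: (24/35) = -1 by Zolotarev.

-1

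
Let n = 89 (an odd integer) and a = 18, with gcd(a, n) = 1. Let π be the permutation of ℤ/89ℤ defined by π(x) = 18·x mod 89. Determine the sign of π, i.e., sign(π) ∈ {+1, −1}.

Start at x=40: 40 → 8 → 55 → 11 → 20 → 4 → 72 → … (one orbit).
Cycle type of π: 44×2 + 1; total 3 cycles.
3 cycles on 89: each ℓ→(−1)^(ℓ−1), product (−1)^86 = +1.

+1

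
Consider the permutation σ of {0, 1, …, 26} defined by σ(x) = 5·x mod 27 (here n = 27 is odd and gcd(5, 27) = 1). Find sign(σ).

Start at x=11: 11 → 1 → 5 → 25 → 17 → 4 → 20 → … (one orbit).
Cycle lengths of π_5 on ℤ/27ℤ: [18, 6, 2, 1]; 4 cycles in total.
With 4 cycles on 27 points, sign = (−1)^{27−4} = -1.
Check: (5/27) = -1 by Zolotarev.

-1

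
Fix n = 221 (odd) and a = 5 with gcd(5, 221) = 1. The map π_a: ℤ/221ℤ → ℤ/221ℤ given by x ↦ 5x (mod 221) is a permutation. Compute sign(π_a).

+1

Orbit of 148 under x↦5x: [148, 77, 164, 157, 122, 168, 177]… (length divides ord_221(5)).
The orbit structure of x ↦ 5x mod 221: 17 orbits of sizes [16, 16, 16, 16, 16, 16, 16, 16, 16, 16, 16, 16, 16, 4, 4, 4, 1].
221 − 17 = 204 transpositions; sign(π) = (−1)^204 = +1.
The Jacobi symbol (5|221) = +1 (Zolotarev) agrees.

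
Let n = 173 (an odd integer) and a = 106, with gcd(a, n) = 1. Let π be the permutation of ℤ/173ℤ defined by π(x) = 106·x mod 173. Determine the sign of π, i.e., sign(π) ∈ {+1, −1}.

+1

Start at x=133: 133 → 85 → 14 → 100 → 47 → 138 → 96 → … (one orbit).
π_106 has 5 disjoint cycles with lengths [43, 43, 43, 43, 1] on {0,…,172}.
5 cycles on 173: each ℓ→(−1)^(ℓ−1), product (−1)^168 = +1.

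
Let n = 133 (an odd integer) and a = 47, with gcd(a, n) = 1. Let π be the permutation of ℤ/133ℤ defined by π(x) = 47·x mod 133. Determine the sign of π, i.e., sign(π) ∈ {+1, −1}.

Start at x=23: 23 → 17 → 1 → 47 → 81 → 83 → 44 → … (one orbit).
10 cycles of lengths [18, 18, 18, 18, 18, 18, 9, 9, 6, 1].
10 cycles on 133: each ℓ→(−1)^(ℓ−1), product (−1)^123 = -1.

-1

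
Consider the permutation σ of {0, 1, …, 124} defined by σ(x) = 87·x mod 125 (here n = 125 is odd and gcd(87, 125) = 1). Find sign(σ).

Start at x=51: 51 → 62 → 19 → 28 → 61 → 57 → 84 → … (one orbit).
π_87 has 4 disjoint cycles with lengths [100, 20, 4, 1] on {0,…,124}.
n − c = 125 − 4 = 121; sign = (−1)^121 = -1.
(87|125)_J = -1 (Zolotarev's lemma cross-check).

-1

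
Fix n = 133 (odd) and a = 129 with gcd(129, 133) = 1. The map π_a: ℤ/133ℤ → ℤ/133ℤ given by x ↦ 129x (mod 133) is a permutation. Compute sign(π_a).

+1

Trace 117: π^k(117) = [117, 64, 10, 93, 27, 25, 33] for k=0..6.
π_129 has 9 disjoint cycles with lengths [18, 18, 18, 18, 18, 18, 18, 6, 1] on {0,…,132}.
n − c = 133 − 9 = 124; sign = (−1)^124 = +1.
Check: (129/133) = +1 by Zolotarev.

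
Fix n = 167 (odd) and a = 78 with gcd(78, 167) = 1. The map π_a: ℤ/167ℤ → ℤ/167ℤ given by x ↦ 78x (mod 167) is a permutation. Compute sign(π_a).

Orbit of 131 under x↦78x: [131, 31, 80, 61, 82, 50, 59]… (length divides ord_167(78)).
Cycle type of π: 166 + 1; total 2 cycles.
n − c = 167 − 2 = 165; sign = (−1)^165 = -1.

-1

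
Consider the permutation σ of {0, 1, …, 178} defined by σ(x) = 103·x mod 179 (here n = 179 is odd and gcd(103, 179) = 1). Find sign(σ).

-1

Start at x=84: 84 → 60 → 94 → 16 → 37 → 52 → 165 → … (one orbit).
Decompose π into cycles: lengths [178, 1] (2 cycles, including the fixed point 0).
179 − 2 = 177 transpositions; sign(π) = (−1)^177 = -1.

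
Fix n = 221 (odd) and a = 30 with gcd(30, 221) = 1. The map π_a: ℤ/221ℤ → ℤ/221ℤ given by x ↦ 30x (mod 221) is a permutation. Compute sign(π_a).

Orbit of 4 under x↦30x: [4, 120, 64, 152, 140, 1, 30]… (length divides ord_221(30)).
23 cycles of lengths [12, 12, 12, 12, 12, 12, 12, 12, 12, 12, 12, 12, 12, 12, 12, 12, 6, 6, 4, 4, 4, 4, 1].
23 cycles on 221: each ℓ→(−1)^(ℓ−1), product (−1)^198 = +1.

+1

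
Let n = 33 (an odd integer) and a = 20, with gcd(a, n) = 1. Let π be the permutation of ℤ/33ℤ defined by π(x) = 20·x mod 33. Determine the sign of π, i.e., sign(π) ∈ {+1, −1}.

Start at x=25: 25 → 5 → 1 → 20 → 4 → 14 → 16 → … (one orbit).
π_20 has 6 disjoint cycles with lengths [10, 10, 5, 5, 2, 1] on {0,…,32}.
Σ(ℓ_i−1) = 33−6 = 27; sign = (−1)^27 = -1.

-1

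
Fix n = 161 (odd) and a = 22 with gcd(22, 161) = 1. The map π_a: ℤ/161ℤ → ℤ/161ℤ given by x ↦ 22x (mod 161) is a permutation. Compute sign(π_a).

-1

Orbit of 1 under x↦22x: [1, 22]… (length divides ord_161(22)).
Cycle lengths of π_22 on ℤ/161ℤ: [2, 2, 2, 2, 2, 2, 2, 2, 2, 2, 2, 2, 2, 2, 2, 2, 2, 2, 2, 2, 2, 2, 2, 2, 2, 2, 2, 2, 2, 2, 2, 2, 2, 2, 2, 2, 2, 2, 2, 2, 2, 2, 2, 2, 2, 2, 2, 2, 2, 2, 2, 2, 2, 2, 2, 2, 2, 2, 2, 2, 2, 2, 2, 2, 2, 2, 2, 2, 2, 2, 2, 2, 2, 2, 2, 2, 2, 1, 1, 1, 1, 1, 1, 1]; 84 cycles in total.
Σ(ℓ_i−1) = 161−84 = 77; sign = (−1)^77 = -1.
(22|161)_J = -1 (Zolotarev's lemma cross-check).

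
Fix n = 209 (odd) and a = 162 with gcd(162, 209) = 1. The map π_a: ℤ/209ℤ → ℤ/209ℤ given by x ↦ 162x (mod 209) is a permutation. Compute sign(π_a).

Start at x=115: 115 → 29 → 100 → 107 → 196 → 193 → 125 → … (one orbit).
Decompose π into cycles: lengths [90, 90, 18, 10, 1] (5 cycles, including the fixed point 0).
sign(π) = (−1)^{n − #cycles} = (−1)^{209−5} = (−1)^204 = +1.
(162|209)_J = +1 (Zolotarev's lemma cross-check).

+1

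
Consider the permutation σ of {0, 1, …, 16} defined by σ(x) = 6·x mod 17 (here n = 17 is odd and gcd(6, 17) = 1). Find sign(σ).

-1

Start at x=8: 8 → 14 → 16 → 11 → 15 → 5 → 13 → … (one orbit).
Cycle type of π: 16 + 1; total 2 cycles.
Σ(ℓ_i−1) = 17−2 = 15; sign = (−1)^15 = -1.
Check: (6/17) = -1 by Zolotarev.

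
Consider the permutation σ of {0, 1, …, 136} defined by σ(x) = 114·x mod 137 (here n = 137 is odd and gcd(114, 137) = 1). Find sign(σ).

Orbit of 13 under x↦114x: [13, 112, 27, 64, 35, 17, 20]… (length divides ord_137(114)).
π_114 has 2 disjoint cycles with lengths [136, 1] on {0,…,136}.
2 cycles on 137: each ℓ→(−1)^(ℓ−1), product (−1)^135 = -1.
Check: (114/137) = -1 by Zolotarev.

-1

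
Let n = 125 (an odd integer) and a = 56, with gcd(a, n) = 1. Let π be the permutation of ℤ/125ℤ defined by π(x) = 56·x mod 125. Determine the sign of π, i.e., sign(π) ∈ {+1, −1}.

+1

Trace 36: π^k(36) = [36, 16, 21, 51, 106, 61, 41] for k=0..6.
13 cycles of lengths [25, 25, 25, 25, 5, 5, 5, 5, 1, 1, 1, 1, 1].
With 13 cycles on 125 points, sign = (−1)^{125−13} = +1.
Check: (56/125) = +1 by Zolotarev.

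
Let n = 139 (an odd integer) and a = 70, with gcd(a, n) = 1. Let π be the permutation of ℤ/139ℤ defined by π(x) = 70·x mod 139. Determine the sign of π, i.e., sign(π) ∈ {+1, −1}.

-1

Orbit of 19 under x↦70x: [19, 79, 109, 124, 62, 31, 85]… (length divides ord_139(70)).
Cycle type of π: 138 + 1; total 2 cycles.
n − c = 139 − 2 = 137; sign = (−1)^137 = -1.
Check: (70/139) = -1 by Zolotarev.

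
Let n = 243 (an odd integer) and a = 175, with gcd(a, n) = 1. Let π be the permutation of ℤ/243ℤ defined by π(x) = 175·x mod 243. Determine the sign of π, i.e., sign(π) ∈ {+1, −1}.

+1

Orbit of 85 under x↦175x: [85, 52, 109, 121, 34, 118, 238]… (length divides ord_243(175)).
π_175 has 11 disjoint cycles with lengths [81, 81, 27, 27, 9, 9, 3, 3, 1, 1, 1] on {0,…,242}.
Σ(ℓ_i−1) = 243−11 = 232; sign = (−1)^232 = +1.
Zolotarev: (175|243) = +1, matching the cycle-count sign.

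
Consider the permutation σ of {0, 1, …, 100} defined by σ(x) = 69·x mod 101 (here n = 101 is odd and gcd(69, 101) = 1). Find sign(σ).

-1

Orbit of 87 under x↦69x: [87, 44, 6, 10, 84, 39, 65]… (length divides ord_101(69)).
The orbit structure of x ↦ 69x mod 101: 6 orbits of sizes [20, 20, 20, 20, 20, 1].
With 6 cycles on 101 points, sign = (−1)^{101−6} = -1.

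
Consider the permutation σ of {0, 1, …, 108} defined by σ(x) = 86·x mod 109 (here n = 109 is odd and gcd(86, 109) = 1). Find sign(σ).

Orbit of 82 under x↦86x: [82, 76, 105, 92, 64, 54, 66]… (length divides ord_109(86)).
Cycle lengths of π_86 on ℤ/109ℤ: [36, 36, 36, 1]; 4 cycles in total.
Σ(ℓ_i−1) = 109−4 = 105; sign = (−1)^105 = -1.
Via Zolotarev, sign(π_{86}) = (86|109) = -1.

-1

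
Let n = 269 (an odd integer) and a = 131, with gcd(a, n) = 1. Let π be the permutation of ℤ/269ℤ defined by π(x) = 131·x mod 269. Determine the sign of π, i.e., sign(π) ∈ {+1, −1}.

+1

Orbit of 239 under x↦131x: [239, 105, 36, 143, 172, 205, 224]… (length divides ord_269(131)).
π_131 has 5 disjoint cycles with lengths [67, 67, 67, 67, 1] on {0,…,268}.
n − c = 269 − 5 = 264; sign = (−1)^264 = +1.
Zolotarev: (131|269) = +1, matching the cycle-count sign.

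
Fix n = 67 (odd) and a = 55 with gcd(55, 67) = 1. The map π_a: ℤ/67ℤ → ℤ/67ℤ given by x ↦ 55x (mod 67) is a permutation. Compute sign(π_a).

+1

Start at x=14: 14 → 33 → 6 → 62 → 60 → 17 → 64 → … (one orbit).
3 cycles of lengths [33, 33, 1].
n − c = 67 − 3 = 64; sign = (−1)^64 = +1.
Via Zolotarev, sign(π_{55}) = (55|67) = +1.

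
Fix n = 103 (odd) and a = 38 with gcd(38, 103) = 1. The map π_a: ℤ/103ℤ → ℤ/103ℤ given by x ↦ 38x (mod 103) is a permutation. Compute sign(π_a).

+1

Trace 30: π^k(30) = [30, 7, 60, 14, 17, 28, 34] for k=0..6.
Cycle type of π: 51×2 + 1; total 3 cycles.
103 − 3 = 100 transpositions; sign(π) = (−1)^100 = +1.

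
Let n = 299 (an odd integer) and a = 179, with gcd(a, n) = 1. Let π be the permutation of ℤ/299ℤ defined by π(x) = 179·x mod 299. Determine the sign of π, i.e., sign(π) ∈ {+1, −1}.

+1

Start at x=48: 48 → 220 → 211 → 95 → 261 → 75 → 269 → … (one orbit).
Cycle lengths of π_179 on ℤ/299ℤ: [66, 66, 66, 66, 11, 11, 6, 6, 1]; 9 cycles in total.
sign(π) = (−1)^{n − #cycles} = (−1)^{299−9} = (−1)^290 = +1.
Zolotarev: (179|299) = +1, matching the cycle-count sign.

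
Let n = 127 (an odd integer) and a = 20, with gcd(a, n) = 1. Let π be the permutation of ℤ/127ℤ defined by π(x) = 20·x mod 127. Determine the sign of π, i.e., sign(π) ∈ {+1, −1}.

-1

Orbit of 126 under x↦20x: [126, 107, 108, 1, 20, 19]… (length divides ord_127(20)).
Cycle lengths of π_20 on ℤ/127ℤ: [6, 6, 6, 6, 6, 6, 6, 6, 6, 6, 6, 6, 6, 6, 6, 6, 6, 6, 6, 6, 6, 1]; 22 cycles in total.
Σ(ℓ_i−1) = 127−22 = 105; sign = (−1)^105 = -1.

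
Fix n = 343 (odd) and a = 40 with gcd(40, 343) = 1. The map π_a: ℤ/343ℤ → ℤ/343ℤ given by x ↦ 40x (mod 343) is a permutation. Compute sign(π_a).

Start at x=26: 26 → 11 → 97 → 107 → 164 → 43 → 5 → … (one orbit).
Cycle lengths of π_40 on ℤ/343ℤ: [294, 42, 6, 1]; 4 cycles in total.
sign(π) = (−1)^{n − #cycles} = (−1)^{343−4} = (−1)^339 = -1.

-1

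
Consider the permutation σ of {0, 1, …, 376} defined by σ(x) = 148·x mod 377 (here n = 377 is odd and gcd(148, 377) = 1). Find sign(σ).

+1

Start at x=313: 313 → 330 → 207 → 99 → 326 → 369 → 324 → … (one orbit).
Decompose π into cycles: lengths [28, 28, 28, 28, 28, 28, 28, 28, 28, 28, 28, 28, 28, 4, 4, 4, 1] (17 cycles, including the fixed point 0).
Σ(ℓ_i−1) = 377−17 = 360; sign = (−1)^360 = +1.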